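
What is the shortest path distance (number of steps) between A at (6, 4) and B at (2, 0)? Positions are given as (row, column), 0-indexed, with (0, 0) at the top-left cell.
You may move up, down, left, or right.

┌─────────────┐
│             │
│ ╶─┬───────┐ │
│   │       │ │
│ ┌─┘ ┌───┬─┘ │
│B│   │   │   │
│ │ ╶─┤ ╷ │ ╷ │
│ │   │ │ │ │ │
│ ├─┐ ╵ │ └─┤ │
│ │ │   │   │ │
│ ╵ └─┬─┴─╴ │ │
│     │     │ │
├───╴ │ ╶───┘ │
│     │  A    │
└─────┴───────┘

Finding path from (6, 4) to (2, 0):
Path: (6,4) → (6,5) → (6,6) → (5,6) → (4,6) → (3,6) → (2,6) → (1,6) → (0,6) → (0,5) → (0,4) → (0,3) → (0,2) → (0,1) → (0,0) → (1,0) → (2,0)
Distance: 16 steps

Solution:

┌─────────────┐
│↓ ← ← ← ← ← ↰│
│ ╶─┬───────┐ │
│↓  │       │↑│
│ ┌─┘ ┌───┬─┘ │
│B│   │   │  ↑│
│ │ ╶─┤ ╷ │ ╷ │
│ │   │ │ │ │↑│
│ ├─┐ ╵ │ └─┤ │
│ │ │   │   │↑│
│ ╵ └─┬─┴─╴ │ │
│     │     │↑│
├───╴ │ ╶───┘ │
│     │  A → ↑│
└─────┴───────┘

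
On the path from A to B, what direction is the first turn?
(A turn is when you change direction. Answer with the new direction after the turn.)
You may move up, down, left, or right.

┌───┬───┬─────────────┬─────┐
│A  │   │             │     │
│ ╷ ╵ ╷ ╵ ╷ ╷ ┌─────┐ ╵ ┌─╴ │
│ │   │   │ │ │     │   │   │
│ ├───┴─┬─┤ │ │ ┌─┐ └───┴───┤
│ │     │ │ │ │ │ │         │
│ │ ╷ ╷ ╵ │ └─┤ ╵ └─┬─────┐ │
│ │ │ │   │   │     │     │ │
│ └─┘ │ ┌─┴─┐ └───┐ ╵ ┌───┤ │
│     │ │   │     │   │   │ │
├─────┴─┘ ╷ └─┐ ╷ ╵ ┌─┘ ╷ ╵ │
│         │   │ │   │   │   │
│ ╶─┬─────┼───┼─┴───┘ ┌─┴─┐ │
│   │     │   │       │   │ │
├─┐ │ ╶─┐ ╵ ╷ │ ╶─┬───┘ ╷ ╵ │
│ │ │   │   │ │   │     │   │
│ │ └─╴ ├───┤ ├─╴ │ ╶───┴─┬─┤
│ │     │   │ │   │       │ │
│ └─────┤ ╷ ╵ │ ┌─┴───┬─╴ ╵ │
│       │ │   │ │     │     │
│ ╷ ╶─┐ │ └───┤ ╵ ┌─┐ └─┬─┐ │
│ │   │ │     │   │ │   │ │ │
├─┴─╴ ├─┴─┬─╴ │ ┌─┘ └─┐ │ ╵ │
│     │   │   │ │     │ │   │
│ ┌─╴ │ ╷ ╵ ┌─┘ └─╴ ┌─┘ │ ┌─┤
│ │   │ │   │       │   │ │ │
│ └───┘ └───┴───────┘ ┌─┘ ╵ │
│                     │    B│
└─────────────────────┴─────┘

Directions: right, down, right, up, right, down, right, up, right, down, down, down, right, down, right, right, down, right, up, up, left, left, up, up, right, right, down, right, right, right, right, down, down, down, down, down, left, up, left, down, left, left, down, right, right, right, down, right, down, down, left, down, down, right
First turn direction: down

Solution:

┌───┬───┬─────────────┬─────┐
│A ↓│↱ ↓│↱ ↓          │     │
│ ╷ ╵ ╷ ╵ ╷ ╷ ┌─────┐ ╵ ┌─╴ │
│ │↳ ↑│↳ ↑│↓│ │↱ → ↓│   │   │
│ ├───┴─┬─┤ │ │ ┌─┐ └───┴───┤
│ │     │ │↓│ │↑│ │↳ → → → ↓│
│ │ ╷ ╷ ╵ │ └─┤ ╵ └─┬─────┐ │
│ │ │ │   │↳ ↓│↑ ← ↰│     │↓│
│ └─┘ │ ┌─┴─┐ └───┐ ╵ ┌───┤ │
│     │ │   │↳ → ↓│↑  │   │↓│
├─────┴─┘ ╷ └─┐ ╷ ╵ ┌─┘ ╷ ╵ │
│         │   │ │↳ ↑│   │  ↓│
│ ╶─┬─────┼───┼─┴───┘ ┌─┴─┐ │
│   │     │   │       │↓ ↰│↓│
├─┐ │ ╶─┐ ╵ ╷ │ ╶─┬───┘ ╷ ╵ │
│ │ │   │   │ │   │↓ ← ↲│↑ ↲│
│ │ └─╴ ├───┤ ├─╴ │ ╶───┴─┬─┤
│ │     │   │ │   │↳ → → ↓│ │
│ └─────┤ ╷ ╵ │ ┌─┴───┬─╴ ╵ │
│       │ │   │ │     │  ↳ ↓│
│ ╷ ╶─┐ │ └───┤ ╵ ┌─┐ └─┬─┐ │
│ │   │ │     │   │ │   │ │↓│
├─┴─╴ ├─┴─┬─╴ │ ┌─┘ └─┐ │ ╵ │
│     │   │   │ │     │ │↓ ↲│
│ ┌─╴ │ ╷ ╵ ┌─┘ └─╴ ┌─┘ │ ┌─┤
│ │   │ │   │       │   │↓│ │
│ └───┘ └───┴───────┘ ┌─┘ ╵ │
│                     │  ↳ B│
└─────────────────────┴─────┘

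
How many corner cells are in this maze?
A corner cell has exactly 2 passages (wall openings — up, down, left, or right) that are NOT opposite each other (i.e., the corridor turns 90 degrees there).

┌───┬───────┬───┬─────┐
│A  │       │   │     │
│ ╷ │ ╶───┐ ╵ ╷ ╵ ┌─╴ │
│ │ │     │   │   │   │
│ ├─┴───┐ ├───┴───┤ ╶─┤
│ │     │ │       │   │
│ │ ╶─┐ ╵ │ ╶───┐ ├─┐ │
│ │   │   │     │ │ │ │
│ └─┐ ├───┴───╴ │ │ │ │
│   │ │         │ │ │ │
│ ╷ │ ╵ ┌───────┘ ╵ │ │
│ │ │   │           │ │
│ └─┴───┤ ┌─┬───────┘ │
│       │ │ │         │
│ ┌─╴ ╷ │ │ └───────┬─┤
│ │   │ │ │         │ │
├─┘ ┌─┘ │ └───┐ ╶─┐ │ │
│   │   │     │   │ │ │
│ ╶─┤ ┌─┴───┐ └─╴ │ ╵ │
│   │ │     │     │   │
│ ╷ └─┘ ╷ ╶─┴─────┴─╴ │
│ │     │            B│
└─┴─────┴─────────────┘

Counting corner cells (2 non-opposite passages):
Total corners: 58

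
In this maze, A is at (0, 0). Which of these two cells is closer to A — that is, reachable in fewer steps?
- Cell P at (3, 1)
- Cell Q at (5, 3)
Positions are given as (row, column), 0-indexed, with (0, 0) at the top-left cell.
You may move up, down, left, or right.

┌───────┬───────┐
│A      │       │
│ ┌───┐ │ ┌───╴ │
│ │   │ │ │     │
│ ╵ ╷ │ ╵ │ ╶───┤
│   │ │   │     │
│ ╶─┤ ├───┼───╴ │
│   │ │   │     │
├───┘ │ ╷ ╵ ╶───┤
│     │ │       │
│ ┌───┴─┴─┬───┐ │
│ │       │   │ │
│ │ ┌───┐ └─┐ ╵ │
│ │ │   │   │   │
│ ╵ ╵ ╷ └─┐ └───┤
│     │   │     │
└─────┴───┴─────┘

Shortest path A → P at (3, 1): 4 steps
Shortest path A → Q at (5, 3): 18 steps

P is closer (4 steps vs 18 steps).

Path to P:

┌───────┬───────┐
│A      │       │
│ ┌───┐ │ ┌───╴ │
│↓│   │ │ │     │
│ ╵ ╷ │ ╵ │ ╶───┤
│↓  │ │   │     │
│ ╶─┤ ├───┼───╴ │
│↳ P│ │   │     │
├───┘ │ ╷ ╵ ╶───┤
│     │ │       │
│ ┌───┴─┴─┬───┐ │
│ │       │   │ │
│ │ ┌───┐ └─┐ ╵ │
│ │ │   │   │   │
│ ╵ ╵ ╷ └─┐ └───┤
│     │   │     │
└─────┴───┴─────┘

Path to Q:

┌───────┬───────┐
│A      │       │
│ ┌───┐ │ ┌───╴ │
│↓│↱ ↓│ │ │     │
│ ╵ ╷ │ ╵ │ ╶───┤
│↳ ↑│↓│   │     │
│ ╶─┤ ├───┼───╴ │
│   │↓│   │     │
├───┘ │ ╷ ╵ ╶───┤
│↓ ← ↲│ │       │
│ ┌───┴─┴─┬───┐ │
│↓│↱ → Q  │   │ │
│ │ ┌───┐ └─┐ ╵ │
│↓│↑│   │   │   │
│ ╵ ╵ ╷ └─┐ └───┤
│↳ ↑  │   │     │
└─────┴───┴─────┘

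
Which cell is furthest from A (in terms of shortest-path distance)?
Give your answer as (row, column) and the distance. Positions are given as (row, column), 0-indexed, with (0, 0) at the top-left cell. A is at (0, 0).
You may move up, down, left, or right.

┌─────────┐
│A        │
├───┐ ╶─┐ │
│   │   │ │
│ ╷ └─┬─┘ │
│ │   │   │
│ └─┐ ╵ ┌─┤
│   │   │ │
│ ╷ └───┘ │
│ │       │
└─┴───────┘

Computing BFS distances from A to all cells:
Furthest cell: (3, 4)
Distance: 21 steps

Path from A to the furthest cell:

┌─────────┐
│A → → → ↓│
├───┐ ╶─┐ │
│↓ ↰│   │↓│
│ ╷ └─┬─┘ │
│↓│↑ ↰│↓ ↲│
│ └─┐ ╵ ┌─┤
│↳ ↓│↑ ↲│B│
│ ╷ └───┘ │
│ │↳ → → ↑│
└─┴───────┘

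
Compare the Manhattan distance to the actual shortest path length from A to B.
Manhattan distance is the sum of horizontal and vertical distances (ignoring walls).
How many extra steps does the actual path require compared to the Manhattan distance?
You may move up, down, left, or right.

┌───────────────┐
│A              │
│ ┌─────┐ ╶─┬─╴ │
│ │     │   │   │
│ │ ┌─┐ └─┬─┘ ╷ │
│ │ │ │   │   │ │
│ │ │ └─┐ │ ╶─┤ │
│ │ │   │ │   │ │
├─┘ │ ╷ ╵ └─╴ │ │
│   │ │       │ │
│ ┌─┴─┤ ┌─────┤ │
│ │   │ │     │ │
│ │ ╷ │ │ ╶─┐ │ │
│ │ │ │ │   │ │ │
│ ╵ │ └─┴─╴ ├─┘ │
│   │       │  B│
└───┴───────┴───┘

Manhattan distance: |7 - 0| + |7 - 0| = 14
Actual path length: 14
Extra steps: 14 - 14 = 0

Solution:

┌───────────────┐
│A → → → → → → ↓│
│ ┌─────┐ ╶─┬─╴ │
│ │     │   │  ↓│
│ │ ┌─┐ └─┬─┘ ╷ │
│ │ │ │   │   │↓│
│ │ │ └─┐ │ ╶─┤ │
│ │ │   │ │   │↓│
├─┘ │ ╷ ╵ └─╴ │ │
│   │ │       │↓│
│ ┌─┴─┤ ┌─────┤ │
│ │   │ │     │↓│
│ │ ╷ │ │ ╶─┐ │ │
│ │ │ │ │   │ │↓│
│ ╵ │ └─┴─╴ ├─┘ │
│   │       │  B│
└───┴───────┴───┘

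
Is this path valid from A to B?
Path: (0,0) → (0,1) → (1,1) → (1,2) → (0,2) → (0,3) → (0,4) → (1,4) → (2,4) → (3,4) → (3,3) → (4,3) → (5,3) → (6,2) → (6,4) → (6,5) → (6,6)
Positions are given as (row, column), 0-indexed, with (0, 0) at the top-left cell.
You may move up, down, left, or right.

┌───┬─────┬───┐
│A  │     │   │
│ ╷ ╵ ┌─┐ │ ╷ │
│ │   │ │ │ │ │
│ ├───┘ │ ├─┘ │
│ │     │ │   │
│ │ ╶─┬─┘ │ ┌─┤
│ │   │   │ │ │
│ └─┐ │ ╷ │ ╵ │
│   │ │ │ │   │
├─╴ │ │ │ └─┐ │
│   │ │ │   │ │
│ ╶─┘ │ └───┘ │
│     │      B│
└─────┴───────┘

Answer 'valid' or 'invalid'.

Checking path validity:
Result: Invalid move at step 13: cannot move from (5, 3) to (6, 2).

invalid

Correct solution:

┌───┬─────┬───┐
│A ↓│↱ → ↓│   │
│ ╷ ╵ ┌─┐ │ ╷ │
│ │↳ ↑│ │↓│ │ │
│ ├───┘ │ ├─┘ │
│ │     │↓│   │
│ │ ╶─┬─┘ │ ┌─┤
│ │   │↓ ↲│ │ │
│ └─┐ │ ╷ │ ╵ │
│   │ │↓│ │   │
├─╴ │ │ │ └─┐ │
│   │ │↓│   │ │
│ ╶─┘ │ └───┘ │
│     │↳ → → B│
└─────┴───────┘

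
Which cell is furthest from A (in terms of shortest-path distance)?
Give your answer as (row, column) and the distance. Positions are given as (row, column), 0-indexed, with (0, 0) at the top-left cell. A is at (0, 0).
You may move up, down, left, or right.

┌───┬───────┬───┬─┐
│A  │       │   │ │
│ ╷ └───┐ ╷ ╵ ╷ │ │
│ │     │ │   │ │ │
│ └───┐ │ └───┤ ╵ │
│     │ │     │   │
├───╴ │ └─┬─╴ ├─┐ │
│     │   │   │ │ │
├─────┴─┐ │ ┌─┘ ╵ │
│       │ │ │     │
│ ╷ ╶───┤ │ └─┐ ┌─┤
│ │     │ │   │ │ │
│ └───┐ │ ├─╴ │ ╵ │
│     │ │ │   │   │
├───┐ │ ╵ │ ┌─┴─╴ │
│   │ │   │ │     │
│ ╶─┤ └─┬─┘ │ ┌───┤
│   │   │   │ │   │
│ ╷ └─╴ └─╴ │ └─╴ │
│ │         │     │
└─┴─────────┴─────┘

Computing BFS distances from A to all cells:
Furthest cell: (8, 7)
Distance: 65 steps

Path from A to the furthest cell:

┌───┬───────┬───┬─┐
│A ↓│    ↱ ↓│↱ ↓│ │
│ ╷ └───┐ ╷ ╵ ╷ │ │
│ │↳ → ↓│↑│↳ ↑│↓│ │
│ └───┐ │ └───┤ ╵ │
│     │↓│↑ ← ↰│↳ ↓│
├───╴ │ └─┬─╴ ├─┐ │
│     │↳ ↓│↱ ↑│ │↓│
├─────┴─┐ │ ┌─┘ ╵ │
│↓ ↰    │↓│↑│  ↓ ↲│
│ ╷ ╶───┤ │ └─┐ ┌─┤
│↓│↑ ← ↰│↓│↑ ↰│↓│ │
│ └───┐ │ ├─╴ │ ╵ │
│↳ → ↓│↑│↓│↱ ↑│↳ ↓│
├───┐ │ ╵ │ ┌─┴─╴ │
│   │↓│↑ ↲│↑│↓ ← ↲│
│ ╶─┤ └─┬─┘ │ ┌───┤
│   │↳ ↓│  ↑│↓│B ↰│
│ ╷ └─╴ └─╴ │ └─╴ │
│ │    ↳ → ↑│↳ → ↑│
└─┴─────────┴─────┘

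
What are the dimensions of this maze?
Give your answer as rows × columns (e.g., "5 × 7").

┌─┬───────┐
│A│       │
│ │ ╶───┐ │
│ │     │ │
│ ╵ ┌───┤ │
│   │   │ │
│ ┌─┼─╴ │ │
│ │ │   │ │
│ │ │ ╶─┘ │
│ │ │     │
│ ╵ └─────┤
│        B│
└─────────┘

Counting the maze dimensions:
Rows (vertical): 6
Columns (horizontal): 5
Dimensions: 6 × 5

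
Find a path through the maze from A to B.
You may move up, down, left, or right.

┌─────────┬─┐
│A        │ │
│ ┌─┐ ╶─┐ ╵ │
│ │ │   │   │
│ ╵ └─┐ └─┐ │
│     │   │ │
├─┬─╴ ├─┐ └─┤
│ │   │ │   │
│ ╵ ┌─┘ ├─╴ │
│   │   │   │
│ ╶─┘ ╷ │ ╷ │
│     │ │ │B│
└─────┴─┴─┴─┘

Finding the shortest path through the maze:
Path length: 10 steps
Directions: right → right → down → right → down → right → down → right → down → down

Solution:

┌─────────┬─┐
│A → ↓    │ │
│ ┌─┐ ╶─┐ ╵ │
│ │ │↳ ↓│   │
│ ╵ └─┐ └─┐ │
│     │↳ ↓│ │
├─┬─╴ ├─┐ └─┤
│ │   │ │↳ ↓│
│ ╵ ┌─┘ ├─╴ │
│   │   │  ↓│
│ ╶─┘ ╷ │ ╷ │
│     │ │ │B│
└─────┴─┴─┴─┘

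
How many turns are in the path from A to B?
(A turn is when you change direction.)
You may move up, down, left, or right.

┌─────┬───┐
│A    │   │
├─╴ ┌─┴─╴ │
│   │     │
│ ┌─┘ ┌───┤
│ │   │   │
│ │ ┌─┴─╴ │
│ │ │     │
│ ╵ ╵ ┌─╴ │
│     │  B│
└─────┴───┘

Directions: right, down, left, down, down, down, right, right, up, right, right, down
Number of turns: 7

Solution:

┌─────┬───┐
│A ↓  │   │
├─╴ ┌─┴─╴ │
│↓ ↲│     │
│ ┌─┘ ┌───┤
│↓│   │   │
│ │ ┌─┴─╴ │
│↓│ │↱ → ↓│
│ ╵ ╵ ┌─╴ │
│↳ → ↑│  B│
└─────┴───┘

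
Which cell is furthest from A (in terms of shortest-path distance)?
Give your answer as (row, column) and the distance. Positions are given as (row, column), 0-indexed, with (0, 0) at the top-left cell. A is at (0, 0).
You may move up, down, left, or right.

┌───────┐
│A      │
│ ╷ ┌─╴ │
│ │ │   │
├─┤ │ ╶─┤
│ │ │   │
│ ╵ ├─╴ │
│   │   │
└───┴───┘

Computing BFS distances from A to all cells:
Furthest cell: (3, 2)
Distance: 9 steps

Path from A to the furthest cell:

┌───────┐
│A → → ↓│
│ ╷ ┌─╴ │
│ │ │↓ ↲│
├─┤ │ ╶─┤
│ │ │↳ ↓│
│ ╵ ├─╴ │
│   │B ↲│
└───┴───┘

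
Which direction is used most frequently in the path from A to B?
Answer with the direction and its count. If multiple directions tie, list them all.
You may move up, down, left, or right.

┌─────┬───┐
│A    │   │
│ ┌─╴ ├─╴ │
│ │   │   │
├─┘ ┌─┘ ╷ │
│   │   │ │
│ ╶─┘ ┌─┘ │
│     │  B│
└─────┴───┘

Directions: right, right, down, left, down, left, down, right, right, up, right, up, right, down, down
Counts: {'right': 6, 'down': 5, 'left': 2, 'up': 2}
Most common: right (6 times)

Solution:

┌─────┬───┐
│A → ↓│   │
│ ┌─╴ ├─╴ │
│ │↓ ↲│↱ ↓│
├─┘ ┌─┘ ╷ │
│↓ ↲│↱ ↑│↓│
│ ╶─┘ ┌─┘ │
│↳ → ↑│  B│
└─────┴───┘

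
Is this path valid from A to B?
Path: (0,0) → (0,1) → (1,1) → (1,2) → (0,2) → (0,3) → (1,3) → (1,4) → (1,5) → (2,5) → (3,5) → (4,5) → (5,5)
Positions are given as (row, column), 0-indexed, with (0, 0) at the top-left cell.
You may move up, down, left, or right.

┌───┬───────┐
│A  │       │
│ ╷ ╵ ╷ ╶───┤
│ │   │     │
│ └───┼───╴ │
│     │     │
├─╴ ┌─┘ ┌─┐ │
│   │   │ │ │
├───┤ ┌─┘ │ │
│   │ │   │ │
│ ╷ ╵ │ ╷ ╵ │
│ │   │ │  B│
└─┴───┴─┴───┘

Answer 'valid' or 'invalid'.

Checking path validity:
Result: All consecutive moves are passable.

valid

Correct solution:

┌───┬───────┐
│A ↓│↱ ↓    │
│ ╷ ╵ ╷ ╶───┤
│ │↳ ↑│↳ → ↓│
│ └───┼───╴ │
│     │    ↓│
├─╴ ┌─┘ ┌─┐ │
│   │   │ │↓│
├───┤ ┌─┘ │ │
│   │ │   │↓│
│ ╷ ╵ │ ╷ ╵ │
│ │   │ │  B│
└─┴───┴─┴───┘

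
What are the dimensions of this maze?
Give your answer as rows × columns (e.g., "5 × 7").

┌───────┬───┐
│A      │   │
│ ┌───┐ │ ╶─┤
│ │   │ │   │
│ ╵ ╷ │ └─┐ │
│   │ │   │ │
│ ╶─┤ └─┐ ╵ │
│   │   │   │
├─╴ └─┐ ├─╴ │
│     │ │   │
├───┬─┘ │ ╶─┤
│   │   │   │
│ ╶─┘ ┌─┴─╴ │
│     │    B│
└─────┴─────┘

Counting the maze dimensions:
Rows (vertical): 7
Columns (horizontal): 6
Dimensions: 7 × 6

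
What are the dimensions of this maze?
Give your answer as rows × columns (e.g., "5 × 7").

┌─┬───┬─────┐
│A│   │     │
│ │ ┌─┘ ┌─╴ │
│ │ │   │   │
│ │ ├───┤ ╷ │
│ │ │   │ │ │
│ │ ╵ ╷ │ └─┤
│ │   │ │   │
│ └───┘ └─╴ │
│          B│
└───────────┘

Counting the maze dimensions:
Rows (vertical): 5
Columns (horizontal): 6
Dimensions: 5 × 6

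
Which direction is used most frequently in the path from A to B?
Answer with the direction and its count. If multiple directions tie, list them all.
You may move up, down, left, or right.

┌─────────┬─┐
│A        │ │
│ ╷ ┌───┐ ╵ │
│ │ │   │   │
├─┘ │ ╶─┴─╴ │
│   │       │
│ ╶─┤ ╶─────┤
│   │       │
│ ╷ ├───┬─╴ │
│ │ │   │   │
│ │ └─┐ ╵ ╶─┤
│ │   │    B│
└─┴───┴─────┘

Directions: right, right, right, right, down, right, down, left, left, left, down, right, right, right, down, left, down, right
Counts: {'right': 9, 'down': 5, 'left': 4}
Most common: right (9 times)

Solution:

┌─────────┬─┐
│A → → → ↓│ │
│ ╷ ┌───┐ ╵ │
│ │ │   │↳ ↓│
├─┘ │ ╶─┴─╴ │
│   │↓ ← ← ↲│
│ ╶─┤ ╶─────┤
│   │↳ → → ↓│
│ ╷ ├───┬─╴ │
│ │ │   │↓ ↲│
│ │ └─┐ ╵ ╶─┤
│ │   │  ↳ B│
└─┴───┴─────┘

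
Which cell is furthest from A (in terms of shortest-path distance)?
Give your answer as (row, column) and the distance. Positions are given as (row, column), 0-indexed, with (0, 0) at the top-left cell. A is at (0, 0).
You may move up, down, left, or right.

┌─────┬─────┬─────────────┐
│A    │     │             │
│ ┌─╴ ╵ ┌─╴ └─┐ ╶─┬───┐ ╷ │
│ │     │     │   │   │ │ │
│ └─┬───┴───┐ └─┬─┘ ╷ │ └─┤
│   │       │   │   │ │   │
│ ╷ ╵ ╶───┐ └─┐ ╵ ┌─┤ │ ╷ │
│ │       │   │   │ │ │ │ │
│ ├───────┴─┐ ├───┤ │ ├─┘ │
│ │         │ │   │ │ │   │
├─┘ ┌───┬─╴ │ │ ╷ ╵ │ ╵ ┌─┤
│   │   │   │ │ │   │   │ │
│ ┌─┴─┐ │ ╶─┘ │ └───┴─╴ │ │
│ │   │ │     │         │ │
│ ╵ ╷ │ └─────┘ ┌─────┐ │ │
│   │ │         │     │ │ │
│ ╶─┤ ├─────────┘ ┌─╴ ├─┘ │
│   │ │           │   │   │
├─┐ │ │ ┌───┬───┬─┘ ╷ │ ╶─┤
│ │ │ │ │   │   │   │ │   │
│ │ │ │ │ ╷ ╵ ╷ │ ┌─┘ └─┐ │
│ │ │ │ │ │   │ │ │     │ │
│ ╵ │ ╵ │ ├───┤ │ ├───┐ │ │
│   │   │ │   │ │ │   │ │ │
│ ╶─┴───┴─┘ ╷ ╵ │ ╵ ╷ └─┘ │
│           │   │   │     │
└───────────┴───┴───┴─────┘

Computing BFS distances from A to all cells:
Furthest cell: (5, 12)
Distance: 69 steps

Path from A to the furthest cell:

┌─────┬─────┬─────────────┐
│A    │     │             │
│ ┌─╴ ╵ ┌─╴ └─┐ ╶─┬───┐ ╷ │
│↓│     │     │   │   │ │ │
│ └─┬───┴───┐ └─┬─┘ ╷ │ └─┤
│↳ ↓│↱ → → ↓│   │   │ │   │
│ ╷ ╵ ╶───┐ └─┐ ╵ ┌─┤ │ ╷ │
│ │↳ ↑    │↳ ↓│   │ │ │ │ │
│ ├───────┴─┐ ├───┤ │ ├─┘ │
│ │↓ ← ← ← ↰│↓│   │ │ │   │
├─┘ ┌───┬─╴ │ │ ╷ ╵ │ ╵ ┌─┤
│↓ ↲│   │↱ ↑│↓│ │   │   │B│
│ ┌─┴─┐ │ ╶─┘ │ └───┴─╴ │ │
│↓│↱ ↓│ │↑ ← ↲│         │↑│
│ ╵ ╷ │ └─────┘ ┌─────┐ │ │
│↳ ↑│↓│         │↱ → ↓│ │↑│
│ ╶─┤ ├─────────┘ ┌─╴ ├─┘ │
│   │↓│↱ → → → → ↑│↓ ↲│↱ ↑│
├─┐ │ │ ┌───┬───┬─┘ ╷ │ ╶─┤
│ │ │↓│↑│   │   │↓ ↲│ │↑ ↰│
│ │ │ │ │ ╷ ╵ ╷ │ ┌─┘ └─┐ │
│ │ │↓│↑│ │   │ │↓│     │↑│
│ ╵ │ ╵ │ ├───┤ │ ├───┐ │ │
│   │↳ ↑│ │   │ │↓│↱ ↓│ │↑│
│ ╶─┴───┴─┘ ╷ ╵ │ ╵ ╷ └─┘ │
│           │   │↳ ↑│↳ → ↑│
└───────────┴───┴───┴─────┘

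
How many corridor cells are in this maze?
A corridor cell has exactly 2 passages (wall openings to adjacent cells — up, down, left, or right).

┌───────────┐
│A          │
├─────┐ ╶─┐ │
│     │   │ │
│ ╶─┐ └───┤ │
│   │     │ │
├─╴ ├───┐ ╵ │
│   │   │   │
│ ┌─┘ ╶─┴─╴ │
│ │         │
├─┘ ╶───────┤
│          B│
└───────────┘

Counting cells with exactly 2 passages:
Total corridor cells: 26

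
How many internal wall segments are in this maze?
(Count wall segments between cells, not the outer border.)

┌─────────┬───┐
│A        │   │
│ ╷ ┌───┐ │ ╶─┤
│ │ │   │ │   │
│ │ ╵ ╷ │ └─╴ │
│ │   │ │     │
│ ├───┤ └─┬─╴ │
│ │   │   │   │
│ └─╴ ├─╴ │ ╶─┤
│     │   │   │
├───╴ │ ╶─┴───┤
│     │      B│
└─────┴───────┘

Counting internal wall segments:
Total internal walls: 30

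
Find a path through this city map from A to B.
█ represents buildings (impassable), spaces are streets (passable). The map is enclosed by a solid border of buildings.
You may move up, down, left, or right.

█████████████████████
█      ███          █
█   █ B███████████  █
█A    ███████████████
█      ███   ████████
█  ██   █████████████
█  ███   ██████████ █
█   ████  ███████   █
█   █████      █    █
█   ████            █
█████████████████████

Finding the shortest path from A to B:
Movement: cardinal only
Path length: 6 steps
Directions: right → right → right → right → up → right

Solution:

█████████████████████
█      ███          █
█   █↱B███████████  █
█A→→→↑███████████████
█      ███   ████████
█  ██   █████████████
█  ███   ██████████ █
█   ████  ███████   █
█   █████      █    █
█   ████            █
█████████████████████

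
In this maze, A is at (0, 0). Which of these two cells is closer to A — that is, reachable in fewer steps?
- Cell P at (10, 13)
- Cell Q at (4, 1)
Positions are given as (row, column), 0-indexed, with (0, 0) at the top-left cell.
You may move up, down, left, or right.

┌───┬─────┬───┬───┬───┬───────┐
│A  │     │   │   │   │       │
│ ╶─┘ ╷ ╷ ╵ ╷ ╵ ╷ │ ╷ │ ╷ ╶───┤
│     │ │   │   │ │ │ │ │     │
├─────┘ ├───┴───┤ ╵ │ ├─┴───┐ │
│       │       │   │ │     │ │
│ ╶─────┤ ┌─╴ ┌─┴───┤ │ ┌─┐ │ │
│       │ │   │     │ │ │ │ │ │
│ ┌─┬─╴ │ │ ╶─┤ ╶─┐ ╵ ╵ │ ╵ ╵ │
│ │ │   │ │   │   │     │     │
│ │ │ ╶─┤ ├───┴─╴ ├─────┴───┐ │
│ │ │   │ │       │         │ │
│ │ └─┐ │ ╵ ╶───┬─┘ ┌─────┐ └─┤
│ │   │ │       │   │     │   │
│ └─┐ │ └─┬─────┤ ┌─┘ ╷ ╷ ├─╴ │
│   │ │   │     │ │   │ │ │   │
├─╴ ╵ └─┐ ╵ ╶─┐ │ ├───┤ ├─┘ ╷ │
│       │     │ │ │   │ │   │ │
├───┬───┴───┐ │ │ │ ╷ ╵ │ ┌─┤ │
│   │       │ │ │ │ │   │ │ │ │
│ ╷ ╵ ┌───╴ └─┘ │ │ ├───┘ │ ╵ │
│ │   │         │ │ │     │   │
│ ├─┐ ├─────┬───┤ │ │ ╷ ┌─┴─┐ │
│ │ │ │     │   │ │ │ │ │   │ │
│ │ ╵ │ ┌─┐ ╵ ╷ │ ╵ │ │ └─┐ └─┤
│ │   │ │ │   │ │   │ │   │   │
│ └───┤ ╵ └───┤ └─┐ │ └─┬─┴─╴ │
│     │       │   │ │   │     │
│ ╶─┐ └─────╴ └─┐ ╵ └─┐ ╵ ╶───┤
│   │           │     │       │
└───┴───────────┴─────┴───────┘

Shortest path A → P at (10, 13): 89 steps
Shortest path A → Q at (4, 1): 23 steps

Q is closer (23 steps vs 89 steps).

Path to P:

┌───┬─────┬───┬───┬───┬───────┐
│A  │↱ ↓  │   │   │   │       │
│ ╶─┘ ╷ ╷ ╵ ╷ ╵ ╷ │ ╷ │ ╷ ╶───┤
│↳ → ↑│↓│   │   │ │ │ │ │     │
├─────┘ ├───┴───┤ ╵ │ ├─┴───┐ │
│↓ ← ← ↲│       │   │ │     │ │
│ ╶─────┤ ┌─╴ ┌─┴───┤ │ ┌─┐ │ │
│↳ → → ↓│ │   │     │ │ │ │ │ │
│ ┌─┬─╴ │ │ ╶─┤ ╶─┐ ╵ ╵ │ ╵ ╵ │
│ │ │↓ ↲│ │   │   │     │     │
│ │ │ ╶─┤ ├───┴─╴ ├─────┴───┐ │
│ │ │↳ ↓│ │       │↱ → → → ↓│ │
│ │ └─┐ │ ╵ ╶───┬─┘ ┌─────┐ └─┤
│ │   │↓│       │↱ ↑│     │↳ ↓│
│ └─┐ │ └─┬─────┤ ┌─┘ ╷ ╷ ├─╴ │
│   │ │↳ ↓│↱ → ↓│↑│   │ │ │  ↓│
├─╴ ╵ └─┐ ╵ ╶─┐ │ ├───┤ ├─┘ ╷ │
│       │↳ ↑  │↓│↑│   │ │   │↓│
├───┬───┴───┐ │ │ │ ╷ ╵ │ ┌─┤ │
│↓ ↰│↓ ← ← ↰│ │↓│↑│ │   │ │ │↓│
│ ╷ ╵ ┌───╴ └─┘ │ │ ├───┘ │ ╵ │
│↓│↑ ↲│    ↑ ← ↲│↑│ │     │P ↲│
│ ├─┐ ├─────┬───┤ │ │ ╷ ┌─┴─┐ │
│↓│ │ │↱ → ↓│↱ ↓│↑│ │ │ │   │ │
│ │ ╵ │ ┌─┐ ╵ ╷ │ ╵ │ │ └─┐ └─┤
│↓│   │↑│ │↳ ↑│↓│↑ ↰│ │   │   │
│ └───┤ ╵ └───┤ └─┐ │ └─┬─┴─╴ │
│↳ → ↓│↑ ← ← ↰│↳ ↓│↑│   │     │
│ ╶─┐ └─────╴ └─┐ ╵ └─┐ ╵ ╶───┤
│   │↳ → → → ↑  │↳ ↑  │       │
└───┴───────────┴─────┴───────┘

Path to Q:

┌───┬─────┬───┬───┬───┬───────┐
│A  │↱ ↓  │   │   │   │       │
│ ╶─┘ ╷ ╷ ╵ ╷ ╵ ╷ │ ╷ │ ╷ ╶───┤
│↳ → ↑│↓│   │   │ │ │ │ │     │
├─────┘ ├───┴───┤ ╵ │ ├─┴───┐ │
│↓ ← ← ↲│       │   │ │     │ │
│ ╶─────┤ ┌─╴ ┌─┴───┤ │ ┌─┐ │ │
│↓      │ │   │     │ │ │ │ │ │
│ ┌─┬─╴ │ │ ╶─┤ ╶─┐ ╵ ╵ │ ╵ ╵ │
│↓│Q│   │ │   │   │     │     │
│ │ │ ╶─┤ ├───┴─╴ ├─────┴───┐ │
│↓│↑│   │ │       │         │ │
│ │ └─┐ │ ╵ ╶───┬─┘ ┌─────┐ └─┤
│↓│↑ ↰│ │       │   │     │   │
│ └─┐ │ └─┬─────┤ ┌─┘ ╷ ╷ ├─╴ │
│↳ ↓│↑│   │     │ │   │ │ │   │
├─╴ ╵ └─┐ ╵ ╶─┐ │ ├───┤ ├─┘ ╷ │
│  ↳ ↑  │     │ │ │   │ │   │ │
├───┬───┴───┐ │ │ │ ╷ ╵ │ ┌─┤ │
│   │       │ │ │ │ │   │ │ │ │
│ ╷ ╵ ┌───╴ └─┘ │ │ ├───┘ │ ╵ │
│ │   │         │ │ │     │   │
│ ├─┐ ├─────┬───┤ │ │ ╷ ┌─┴─┐ │
│ │ │ │     │   │ │ │ │ │   │ │
│ │ ╵ │ ┌─┐ ╵ ╷ │ ╵ │ │ └─┐ └─┤
│ │   │ │ │   │ │   │ │   │   │
│ └───┤ ╵ └───┤ └─┐ │ └─┬─┴─╴ │
│     │       │   │ │   │     │
│ ╶─┐ └─────╴ └─┐ ╵ └─┐ ╵ ╶───┤
│   │           │     │       │
└───┴───────────┴─────┴───────┘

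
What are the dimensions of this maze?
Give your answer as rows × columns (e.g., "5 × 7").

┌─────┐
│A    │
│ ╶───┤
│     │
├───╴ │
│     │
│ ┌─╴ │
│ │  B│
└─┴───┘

Counting the maze dimensions:
Rows (vertical): 4
Columns (horizontal): 3
Dimensions: 4 × 3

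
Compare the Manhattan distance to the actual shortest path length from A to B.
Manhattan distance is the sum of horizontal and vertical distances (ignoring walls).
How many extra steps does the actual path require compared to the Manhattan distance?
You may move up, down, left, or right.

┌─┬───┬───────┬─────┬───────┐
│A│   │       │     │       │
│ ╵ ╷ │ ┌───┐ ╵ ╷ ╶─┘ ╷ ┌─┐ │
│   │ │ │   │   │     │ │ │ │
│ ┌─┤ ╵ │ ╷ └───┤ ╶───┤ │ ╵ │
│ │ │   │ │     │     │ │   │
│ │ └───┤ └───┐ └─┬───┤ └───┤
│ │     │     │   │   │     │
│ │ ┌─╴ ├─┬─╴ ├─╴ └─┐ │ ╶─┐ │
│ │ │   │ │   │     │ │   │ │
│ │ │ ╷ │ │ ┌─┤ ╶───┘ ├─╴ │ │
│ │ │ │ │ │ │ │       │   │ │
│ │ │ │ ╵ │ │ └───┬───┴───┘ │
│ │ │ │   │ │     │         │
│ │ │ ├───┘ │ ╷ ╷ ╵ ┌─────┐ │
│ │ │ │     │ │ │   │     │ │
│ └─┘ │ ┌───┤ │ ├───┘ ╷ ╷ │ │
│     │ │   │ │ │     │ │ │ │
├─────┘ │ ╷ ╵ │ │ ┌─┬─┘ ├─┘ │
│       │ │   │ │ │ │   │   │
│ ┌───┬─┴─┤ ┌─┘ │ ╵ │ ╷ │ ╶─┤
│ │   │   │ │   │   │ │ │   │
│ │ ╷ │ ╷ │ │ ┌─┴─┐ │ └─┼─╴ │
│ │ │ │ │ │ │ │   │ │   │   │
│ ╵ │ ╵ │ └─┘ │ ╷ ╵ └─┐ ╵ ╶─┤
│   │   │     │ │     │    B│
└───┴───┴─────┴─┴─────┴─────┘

Manhattan distance: |12 - 0| + |13 - 0| = 25
Actual path length: 39
Extra steps: 39 - 25 = 14

Solution:

┌─┬───┬───────┬─────┬───────┐
│A│↱ ↓│↱ → → ↓│↱ ↓  │↱ ↓    │
│ ╵ ╷ │ ┌───┐ ╵ ╷ ╶─┘ ╷ ┌─┐ │
│↳ ↑│↓│↑│   │↳ ↑│↳ → ↑│↓│ │ │
│ ┌─┤ ╵ │ ╷ └───┤ ╶───┤ │ ╵ │
│ │ │↳ ↑│ │     │     │↓│   │
│ │ └───┤ └───┐ └─┬───┤ └───┤
│ │     │     │   │   │↳ → ↓│
│ │ ┌─╴ ├─┬─╴ ├─╴ └─┐ │ ╶─┐ │
│ │ │   │ │   │     │ │   │↓│
│ │ │ ╷ │ │ ┌─┤ ╶───┘ ├─╴ │ │
│ │ │ │ │ │ │ │       │   │↓│
│ │ │ │ ╵ │ │ └───┬───┴───┘ │
│ │ │ │   │ │     │        ↓│
│ │ │ ├───┘ │ ╷ ╷ ╵ ┌─────┐ │
│ │ │ │     │ │ │   │     │↓│
│ └─┘ │ ┌───┤ │ ├───┘ ╷ ╷ │ │
│     │ │   │ │ │     │ │ │↓│
├─────┘ │ ╷ ╵ │ │ ┌─┬─┘ ├─┘ │
│       │ │   │ │ │ │   │↓ ↲│
│ ┌───┬─┴─┤ ┌─┘ │ ╵ │ ╷ │ ╶─┤
│ │   │   │ │   │   │ │ │↳ ↓│
│ │ ╷ │ ╷ │ │ ┌─┴─┐ │ └─┼─╴ │
│ │ │ │ │ │ │ │   │ │   │↓ ↲│
│ ╵ │ ╵ │ └─┘ │ ╷ ╵ └─┐ ╵ ╶─┤
│   │   │     │ │     │  ↳ B│
└───┴───┴─────┴─┴─────┴─────┘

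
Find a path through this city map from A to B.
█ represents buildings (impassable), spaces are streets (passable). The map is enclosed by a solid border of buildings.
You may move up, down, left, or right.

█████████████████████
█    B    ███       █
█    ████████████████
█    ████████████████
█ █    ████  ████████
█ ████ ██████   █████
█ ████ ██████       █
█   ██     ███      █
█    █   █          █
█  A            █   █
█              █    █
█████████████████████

Finding the shortest path from A to B:
Movement: cardinal only
Path length: 14 steps
Directions: up → up → left → left → up → up → up → up → up → up → right → right → right → right

Solution:

█████████████████████
█↱→→→B    ███       █
█↑   ████████████████
█↑   ████████████████
█↑█    ████  ████████
█↑████ ██████   █████
█↑████ ██████       █
█↑←↰██     ███      █
█  ↑ █   █          █
█  A            █   █
█              █    █
█████████████████████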